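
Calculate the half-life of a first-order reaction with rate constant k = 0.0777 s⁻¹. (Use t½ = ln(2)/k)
8.92 s

t½ = ln(2)/k = 0.6931/0.0777 = 8.92 s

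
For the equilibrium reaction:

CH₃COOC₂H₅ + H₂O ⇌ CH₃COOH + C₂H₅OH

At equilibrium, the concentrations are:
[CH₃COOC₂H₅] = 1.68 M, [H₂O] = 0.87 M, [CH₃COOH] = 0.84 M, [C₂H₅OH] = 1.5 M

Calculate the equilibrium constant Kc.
K_c = 0.8621

Kc = ([CH₃COOH] × [C₂H₅OH]) / ([CH₃COOC₂H₅] × [H₂O])
   = ((0.84)·(1.5)) / ((1.68)·(0.87))
   = 1.26 / 1.4616 = 0.8621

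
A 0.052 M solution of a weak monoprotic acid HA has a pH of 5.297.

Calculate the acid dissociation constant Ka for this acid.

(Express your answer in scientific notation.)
K_a = 4.90e-10

[H⁺] = 10^(−pH) = 10^(−5.297) = 5.047e-06 M. For HA ⇌ H⁺ + A⁻, Ka = x²/(C − x) = (5.047e-06)²/(0.052 − 5.047e-06) = 4.90e-10.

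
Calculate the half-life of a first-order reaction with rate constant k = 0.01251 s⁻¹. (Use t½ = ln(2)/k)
55.41 s

t½ = ln(2)/k = 0.6931/0.01251 = 55.41 s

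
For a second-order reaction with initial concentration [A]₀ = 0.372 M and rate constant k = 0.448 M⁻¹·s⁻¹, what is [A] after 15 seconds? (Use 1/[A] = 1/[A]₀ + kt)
0.1063 M

1/[A] = 1/[A]₀ + k·t = 1/0.372 + (0.448)·(15) = 2.6882 + 6.7200 = 9.4082
[A] = 1/9.4082 = 0.1063 M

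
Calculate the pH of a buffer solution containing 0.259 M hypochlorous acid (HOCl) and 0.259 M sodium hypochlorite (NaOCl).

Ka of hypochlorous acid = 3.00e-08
pH = 7.52

pKa = -log(3.00e-08) = 7.52. pH = pKa + log([A⁻]/[HA]) = 7.52 + log(0.259/0.259)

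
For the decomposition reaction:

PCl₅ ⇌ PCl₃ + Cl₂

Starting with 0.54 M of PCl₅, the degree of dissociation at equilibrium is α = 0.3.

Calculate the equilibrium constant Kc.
K_c = 0.0694

x = α·[A]₀ = 0.3 × 0.54 = 0.162 M dissociated.
At eq: [PCl₅] = 0.54 − 0.162 = 0.378 M; [PCl₃] = [Cl₂] = x = 0.162 M.
Kc = [PCl₃][Cl₂]/[PCl₅] = (0.162)²/0.378 = 0.06943.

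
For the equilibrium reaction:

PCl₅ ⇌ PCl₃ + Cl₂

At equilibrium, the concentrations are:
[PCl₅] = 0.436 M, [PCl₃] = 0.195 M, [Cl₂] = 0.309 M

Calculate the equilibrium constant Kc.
K_c = 0.1382

Kc = ([PCl₃] × [Cl₂]) / ([PCl₅])
   = ((0.195)·(0.309)) / ((0.436))
   = 0.060255 / 0.436 = 0.1382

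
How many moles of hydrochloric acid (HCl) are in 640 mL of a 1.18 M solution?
Moles = Molarity × Volume (L)
Moles = 1.18 M × 0.64 L = 0.7552 mol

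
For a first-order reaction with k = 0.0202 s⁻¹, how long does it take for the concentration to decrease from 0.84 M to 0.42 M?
34.31 s

From ln[A] = ln[A]₀ - k·t: t = ln([A]₀/[A])/k = ln(0.84/0.42)/0.0202 = ln(2.0000)/0.0202 = 0.6931/0.0202 = 34.31 s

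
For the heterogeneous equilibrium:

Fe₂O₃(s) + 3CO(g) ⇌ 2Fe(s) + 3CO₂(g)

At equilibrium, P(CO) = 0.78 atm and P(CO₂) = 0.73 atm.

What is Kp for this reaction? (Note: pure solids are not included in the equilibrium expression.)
K_p = 0.820

Solids (Fe₂O₃, Fe) are excluded.
Kp = P(CO₂)³/P(CO)³ = (0.73)³/(0.78)³ = 0.389/0.4746 = 0.820.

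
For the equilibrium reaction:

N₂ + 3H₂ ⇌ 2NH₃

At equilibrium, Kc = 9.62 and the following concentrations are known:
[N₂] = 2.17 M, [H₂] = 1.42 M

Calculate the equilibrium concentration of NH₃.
[NH₃] = 7.7313 M

Kc = ([NH₃]^2) / ([N₂] × [H₂]^3) = 9.62
[NH₃]^2 = Kc · (reactant terms)/(other product terms) = 9.62 · 6.2133 / 1 = 59.772
[NH₃] = (59.772)^(1/2) = 7.7313 M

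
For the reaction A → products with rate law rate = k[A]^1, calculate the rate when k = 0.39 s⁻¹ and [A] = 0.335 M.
0.1307 M/s

rate = k·[A]^1 = 0.39·(0.335)^1 = 0.39·0.335 = 0.1307 M/s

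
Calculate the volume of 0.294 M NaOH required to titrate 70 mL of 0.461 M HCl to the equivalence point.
V_{base} = 109.8 mL

At equivalence: moles acid = moles base.
moles HCl = 0.461 M × 0.07 L = 0.03227 mol
V_NaOH = 0.03227 mol ÷ 0.294 M = 0.1098 L = 109.8 mL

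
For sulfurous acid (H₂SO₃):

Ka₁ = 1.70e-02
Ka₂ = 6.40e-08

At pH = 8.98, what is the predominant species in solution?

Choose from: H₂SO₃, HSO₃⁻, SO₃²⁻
SO₃²⁻

pKa1 = 1.77, pKa2 = 7.19. Each pKa is the crossover between adjacent species; pH = 8.98 lies in the region where SO₃²⁻ predominates.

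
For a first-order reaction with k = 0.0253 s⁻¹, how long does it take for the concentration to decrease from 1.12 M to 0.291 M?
53.27 s

From ln[A] = ln[A]₀ - k·t: t = ln([A]₀/[A])/k = ln(1.12/0.291)/0.0253 = ln(3.8488)/0.0253 = 1.3478/0.0253 = 53.27 s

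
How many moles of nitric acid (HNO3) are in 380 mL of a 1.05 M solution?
Moles = Molarity × Volume (L)
Moles = 1.05 M × 0.38 L = 0.399 mol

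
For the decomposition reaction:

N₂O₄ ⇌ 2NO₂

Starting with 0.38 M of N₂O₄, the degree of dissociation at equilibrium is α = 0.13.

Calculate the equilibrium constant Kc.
K_c = 0.0295

x = α·[A]₀ = 0.13 × 0.38 = 0.0494 M dissociated.
At eq: [N₂O₄] = 0.38 − 0.0494 = 0.3306 M; [NO₂] = 2x = 0.0988 M.
Kc = [NO₂]²/[N₂O₄] = (0.0988)²/0.3306 = 0.02953.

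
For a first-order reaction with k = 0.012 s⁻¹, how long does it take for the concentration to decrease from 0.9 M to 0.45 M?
57.76 s

From ln[A] = ln[A]₀ - k·t: t = ln([A]₀/[A])/k = ln(0.9/0.45)/0.012 = ln(2.0000)/0.012 = 0.6931/0.012 = 57.76 s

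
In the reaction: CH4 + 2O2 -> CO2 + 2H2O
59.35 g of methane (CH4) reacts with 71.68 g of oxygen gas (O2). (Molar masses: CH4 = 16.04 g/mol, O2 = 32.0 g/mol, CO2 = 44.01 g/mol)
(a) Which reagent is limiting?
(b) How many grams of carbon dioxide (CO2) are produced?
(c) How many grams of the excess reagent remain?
(a) O2, (b) 49.29 g, (c) 41.39 g

Moles of CH4 = 59.35 g ÷ 16.04 g/mol = 3.70012 mol
Moles of O2 = 71.68 g ÷ 32.0 g/mol = 2.24 mol
Moles ÷ coefficient: CH4: 3.70012/1 = 3.7, O2: 2.24/2 = 1.12
(a) O2 has the smaller value, so O2 is the limiting reagent.
(b) Moles of CO2 = 2.24 mol O2 × (1/2) = 1.12 mol; mass = 1.12 mol × 44.01 g/mol = 49.29 g
(c) CH4 consumed = 2.24 × (1/2) = 1.12 mol; remaining = 3.70012 − 1.12 = 2.58012 mol; mass = 2.58012 mol × 16.04 g/mol = 41.39 g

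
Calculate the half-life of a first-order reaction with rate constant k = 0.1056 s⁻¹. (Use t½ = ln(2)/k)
6.56 s

t½ = ln(2)/k = 0.6931/0.1056 = 6.56 s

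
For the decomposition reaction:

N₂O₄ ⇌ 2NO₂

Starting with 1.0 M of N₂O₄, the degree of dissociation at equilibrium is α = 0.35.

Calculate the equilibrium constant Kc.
K_c = 0.7538

x = α·[A]₀ = 0.35 × 1.0 = 0.35 M dissociated.
At eq: [N₂O₄] = 1.0 − 0.35 = 0.65 M; [NO₂] = 2x = 0.7 M.
Kc = [NO₂]²/[N₂O₄] = (0.7)²/0.65 = 0.7538.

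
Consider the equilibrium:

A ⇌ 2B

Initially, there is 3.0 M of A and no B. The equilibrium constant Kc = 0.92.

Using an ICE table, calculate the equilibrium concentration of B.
[B] = 1.447 M

ICE: [A] = 3.0 − x, [B] = 2x.
Kc = (2x)²/(3.0 − x) = 0.92 ⇒ 4x² + 0.92x − 2.76 = 0.
x = (−0.92 + √(0.92² + 4·4·2.76))/(2·4) = (−0.92 + √45.006)/8 = 0.72359.
[B] = 2x = 1.447 M.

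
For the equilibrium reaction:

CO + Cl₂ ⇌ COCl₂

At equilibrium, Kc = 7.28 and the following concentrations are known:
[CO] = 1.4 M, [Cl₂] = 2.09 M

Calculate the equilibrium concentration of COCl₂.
[COCl₂] = 21.3013 M

Kc = ([COCl₂]) / ([CO] × [Cl₂]) = 7.28
[COCl₂]^1 = Kc · (reactant terms)/(other product terms) = 7.28 · 2.926 / 1 = 21.301
[COCl₂] = 21.3013 M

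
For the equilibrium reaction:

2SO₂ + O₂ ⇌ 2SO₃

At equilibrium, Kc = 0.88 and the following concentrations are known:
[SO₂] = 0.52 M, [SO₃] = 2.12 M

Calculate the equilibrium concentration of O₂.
[O₂] = 18.8878 M

Kc = ([SO₃]^2) / ([SO₂]^2 × [O₂]) = 0.88
[O₂]^1 = (product terms)/(Kc · other reactant terms) = 4.4944 / (0.88 · 0.2704) = 18.888
[O₂] = 18.8878 M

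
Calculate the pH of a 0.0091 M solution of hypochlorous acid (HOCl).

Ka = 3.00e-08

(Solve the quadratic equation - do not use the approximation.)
pH = 4.78

x² + Ka×x - Ka×C = 0. Using quadratic formula: [H⁺] = 1.6508e-05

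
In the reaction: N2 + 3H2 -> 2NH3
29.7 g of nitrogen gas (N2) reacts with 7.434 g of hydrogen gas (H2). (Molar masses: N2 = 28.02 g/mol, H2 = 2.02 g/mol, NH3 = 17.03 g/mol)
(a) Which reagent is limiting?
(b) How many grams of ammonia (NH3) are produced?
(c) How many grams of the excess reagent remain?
(a) N2, (b) 36.1 g, (c) 1.011 g

Moles of N2 = 29.7 g ÷ 28.02 g/mol = 1.05996 mol
Moles of H2 = 7.434 g ÷ 2.02 g/mol = 3.6802 mol
Moles ÷ coefficient: N2: 1.05996/1 = 1.06, H2: 3.6802/3 = 1.227
(a) N2 has the smaller value, so N2 is the limiting reagent.
(b) Moles of NH3 = 1.05996 mol N2 × (2/1) = 2.11991 mol; mass = 2.11991 mol × 17.03 g/mol = 36.1 g
(c) H2 consumed = 1.05996 × (3/1) = 3.17987 mol; remaining = 3.6802 − 3.17987 = 0.500326 mol; mass = 0.500326 mol × 2.02 g/mol = 1.011 g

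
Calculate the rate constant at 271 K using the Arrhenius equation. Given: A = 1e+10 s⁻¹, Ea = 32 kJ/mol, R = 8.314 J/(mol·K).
6.79e+03 s⁻¹

k = A·exp(-Ea/(R·T)) = 1e+10·exp(-32000/(8.314·271)) = 1e+10·exp(-14.2027) = 1e+10·6.7897e-07 = 6.79e+03 s⁻¹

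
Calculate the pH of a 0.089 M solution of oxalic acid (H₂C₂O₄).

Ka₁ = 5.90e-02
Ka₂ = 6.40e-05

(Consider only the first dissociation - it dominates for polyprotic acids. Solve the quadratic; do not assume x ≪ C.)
pH = 1.31

x² + Ka₁·x − Ka₁·C = 0 with Ka₁ = 5.90e-02, C = 0.089.
x = (−Ka₁ + √(Ka₁² + 4·Ka₁·C))/2 = 4.8738e-02 M, so pH = 1.31.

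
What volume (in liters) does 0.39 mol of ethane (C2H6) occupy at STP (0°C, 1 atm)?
At STP, 1 mol of gas occupies 22.4 L
Volume = 0.39 mol × 22.4 L/mol = 8.74 L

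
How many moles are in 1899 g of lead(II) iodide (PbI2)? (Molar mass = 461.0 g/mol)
Moles = 1899 g ÷ 461.0 g/mol = 4.119 mol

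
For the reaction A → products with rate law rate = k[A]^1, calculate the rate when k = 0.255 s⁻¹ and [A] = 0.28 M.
0.0714 M/s

rate = k·[A]^1 = 0.255·(0.28)^1 = 0.255·0.28 = 0.0714 M/s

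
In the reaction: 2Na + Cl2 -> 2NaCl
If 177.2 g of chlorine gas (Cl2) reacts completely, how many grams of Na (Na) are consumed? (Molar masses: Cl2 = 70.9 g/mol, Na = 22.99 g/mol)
Moles of Cl2 = 177.2 g ÷ 70.9 g/mol = 2.49929 mol
Mole ratio: 2 mol Na / 1 mol Cl2
Moles of Na = 2.49929 × (2/1) = 4.99859 mol
Mass of Na = 4.99859 mol × 22.99 g/mol = 114.9 g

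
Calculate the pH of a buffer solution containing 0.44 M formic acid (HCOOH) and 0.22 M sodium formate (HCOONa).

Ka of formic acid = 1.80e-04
pH = 3.44

pKa = -log(1.80e-04) = 3.74. pH = pKa + log([A⁻]/[HA]) = 3.74 + log(0.22/0.44)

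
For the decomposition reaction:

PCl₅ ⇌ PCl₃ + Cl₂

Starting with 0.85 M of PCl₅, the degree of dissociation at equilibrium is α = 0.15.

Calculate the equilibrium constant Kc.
K_c = 0.0225

x = α·[A]₀ = 0.15 × 0.85 = 0.1275 M dissociated.
At eq: [PCl₅] = 0.85 − 0.1275 = 0.7225 M; [PCl₃] = [Cl₂] = x = 0.1275 M.
Kc = [PCl₃][Cl₂]/[PCl₅] = (0.1275)²/0.7225 = 0.0225.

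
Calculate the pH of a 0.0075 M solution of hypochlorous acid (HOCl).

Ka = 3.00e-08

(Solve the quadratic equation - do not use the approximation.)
pH = 4.82

x² + Ka×x - Ka×C = 0. Using quadratic formula: [H⁺] = 1.4985e-05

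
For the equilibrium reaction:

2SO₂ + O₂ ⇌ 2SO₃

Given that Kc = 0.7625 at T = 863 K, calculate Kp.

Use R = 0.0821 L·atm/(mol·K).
K_p = 0.0108

Δn = (moles gaseous products) − (moles gaseous reactants) = -1
T = 863 K; RT = 0.0821 × 863 = 70.8523
Kp = Kc·(RT)^Δn = 0.7625 × (70.8523)^-1 = 0.7625 × 0.0141139 = 0.0108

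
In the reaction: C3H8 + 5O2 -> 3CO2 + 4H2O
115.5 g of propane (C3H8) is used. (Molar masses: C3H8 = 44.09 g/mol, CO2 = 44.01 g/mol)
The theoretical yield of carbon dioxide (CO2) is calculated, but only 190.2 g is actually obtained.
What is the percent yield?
Moles of C3H8 = 115.5 g ÷ 44.09 g/mol = 2.61964 mol
Mole ratio: 3 mol CO2 / 1 mol C3H8
Moles of CO2 = 2.61964 × (3/1) = 7.85892 mol
Theoretical yield = 7.85892 mol × 44.01 g/mol = 345.87 g
Actual yield = 190.2 g
Percent yield = (190.2 / 345.87) × 100% = 55.0%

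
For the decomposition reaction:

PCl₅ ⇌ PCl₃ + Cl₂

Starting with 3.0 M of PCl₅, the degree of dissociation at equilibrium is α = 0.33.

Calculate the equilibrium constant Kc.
K_c = 0.4876

x = α·[A]₀ = 0.33 × 3.0 = 0.99 M dissociated.
At eq: [PCl₅] = 3.0 − 0.99 = 2.01 M; [PCl₃] = [Cl₂] = x = 0.99 M.
Kc = [PCl₃][Cl₂]/[PCl₅] = (0.99)²/2.01 = 0.4876.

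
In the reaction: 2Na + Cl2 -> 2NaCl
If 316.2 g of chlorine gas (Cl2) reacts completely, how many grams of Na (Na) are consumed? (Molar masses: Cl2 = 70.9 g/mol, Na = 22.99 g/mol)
Moles of Cl2 = 316.2 g ÷ 70.9 g/mol = 4.4598 mol
Mole ratio: 2 mol Na / 1 mol Cl2
Moles of Na = 4.4598 × (2/1) = 8.91961 mol
Mass of Na = 8.91961 mol × 22.99 g/mol = 205.1 g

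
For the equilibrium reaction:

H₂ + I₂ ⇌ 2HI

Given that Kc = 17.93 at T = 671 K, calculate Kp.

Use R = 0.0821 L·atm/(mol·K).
K_p = 17.9300

Δn = (moles gaseous products) − (moles gaseous reactants) = 0
T = 671 K; RT = 0.0821 × 671 = 55.0891
Kp = Kc·(RT)^Δn = 17.93 × (55.0891)^0 = 17.93 × 1 = 17.9300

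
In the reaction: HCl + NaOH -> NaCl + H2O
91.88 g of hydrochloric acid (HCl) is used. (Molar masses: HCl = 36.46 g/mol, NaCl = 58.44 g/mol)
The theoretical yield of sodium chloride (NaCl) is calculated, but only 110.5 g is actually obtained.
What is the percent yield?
Moles of HCl = 91.88 g ÷ 36.46 g/mol = 2.52002 mol
Mole ratio: 1 mol NaCl / 1 mol HCl
Moles of NaCl = 2.52002 × (1/1) = 2.52002 mol
Theoretical yield = 2.52002 mol × 58.44 g/mol = 147.27 g
Actual yield = 110.5 g
Percent yield = (110.5 / 147.27) × 100% = 75.0%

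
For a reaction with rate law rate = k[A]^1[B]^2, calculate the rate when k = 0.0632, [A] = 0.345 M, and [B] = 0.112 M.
0.0002735 M/s

rate = k·[A]^1·[B]^2 = 0.0632·(0.345)^1·(0.112)^2 = 0.0632·0.345·0.012544 = 0.0002735 M/s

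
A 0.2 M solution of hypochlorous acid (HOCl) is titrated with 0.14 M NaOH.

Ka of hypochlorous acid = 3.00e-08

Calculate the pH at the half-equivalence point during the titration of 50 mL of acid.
pH = pKa = 7.52

At the half-equivalence point, [HA] = [A⁻], so by Henderson–Hasselbalch pH = pKa + log(1) = pKa.
pKa = −log(3.00e-08) = 7.52.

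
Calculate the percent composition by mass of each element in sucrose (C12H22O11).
C: 42.10%, H: 6.48%, O: 51.42%

Molar mass of C12H22O11 = 342.3 g/mol
% C = (12 × 12.01) / 342.3 × 100% = 144.12 / 342.3 × 100% = 42.10%
% H = (22 × 1.008) / 342.3 × 100% = 22.176 / 342.3 × 100% = 6.48%
% O = (11 × 16.0) / 342.3 × 100% = 176 / 342.3 × 100% = 51.42%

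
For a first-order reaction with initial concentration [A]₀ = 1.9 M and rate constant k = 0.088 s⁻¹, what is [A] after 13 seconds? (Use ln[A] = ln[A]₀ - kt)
0.6052 M

ln[A] = ln[A]₀ - k·t = ln(1.9) - (0.088)·(13) = 0.6419 - 1.1440 = -0.5021
[A] = e^(-0.5021) = 0.6052 M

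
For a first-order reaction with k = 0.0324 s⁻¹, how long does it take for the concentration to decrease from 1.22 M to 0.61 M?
21.39 s

From ln[A] = ln[A]₀ - k·t: t = ln([A]₀/[A])/k = ln(1.22/0.61)/0.0324 = ln(2.0000)/0.0324 = 0.6931/0.0324 = 21.39 s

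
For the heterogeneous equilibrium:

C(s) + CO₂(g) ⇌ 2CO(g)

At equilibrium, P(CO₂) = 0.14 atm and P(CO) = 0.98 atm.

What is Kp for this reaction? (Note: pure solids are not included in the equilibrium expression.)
K_p = 6.860

Solid C is excluded.
Kp = P(CO)²/P(CO₂) = (0.98)²/0.14 = 0.9604/0.14 = 6.860.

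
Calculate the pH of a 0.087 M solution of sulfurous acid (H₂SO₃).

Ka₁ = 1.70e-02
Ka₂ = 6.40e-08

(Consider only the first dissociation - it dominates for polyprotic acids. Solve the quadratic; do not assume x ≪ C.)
pH = 1.51

x² + Ka₁·x − Ka₁·C = 0 with Ka₁ = 1.70e-02, C = 0.087.
x = (−Ka₁ + √(Ka₁² + 4·Ka₁·C))/2 = 3.0886e-02 M, so pH = 1.51.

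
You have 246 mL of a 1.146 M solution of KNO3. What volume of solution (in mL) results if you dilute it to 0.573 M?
Using M₁V₁ = M₂V₂:
1.146 × 246 = 0.573 × V₂
V₂ = (1.146 × 246) / 0.573 = 492 mL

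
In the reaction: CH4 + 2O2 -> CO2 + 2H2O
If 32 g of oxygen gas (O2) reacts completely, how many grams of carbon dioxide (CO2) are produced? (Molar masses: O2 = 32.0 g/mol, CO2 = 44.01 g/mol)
Moles of O2 = 32 g ÷ 32.0 g/mol = 1 mol
Mole ratio: 1 mol CO2 / 2 mol O2
Moles of CO2 = 1 × (1/2) = 0.5 mol
Mass of CO2 = 0.5 mol × 44.01 g/mol = 22 g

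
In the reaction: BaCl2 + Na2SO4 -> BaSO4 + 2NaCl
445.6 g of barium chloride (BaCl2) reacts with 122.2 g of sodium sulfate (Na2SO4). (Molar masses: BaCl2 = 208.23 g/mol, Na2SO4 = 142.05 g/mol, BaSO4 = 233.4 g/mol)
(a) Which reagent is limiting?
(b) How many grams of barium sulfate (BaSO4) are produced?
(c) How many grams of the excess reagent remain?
(a) Na2SO4, (b) 200.8 g, (c) 266.5 g

Moles of BaCl2 = 445.6 g ÷ 208.23 g/mol = 2.13994 mol
Moles of Na2SO4 = 122.2 g ÷ 142.05 g/mol = 0.86026 mol
Moles ÷ coefficient: BaCl2: 2.13994/1 = 2.14, Na2SO4: 0.86026/1 = 0.8603
(a) Na2SO4 has the smaller value, so Na2SO4 is the limiting reagent.
(b) Moles of BaSO4 = 0.86026 mol Na2SO4 × (1/1) = 0.86026 mol; mass = 0.86026 mol × 233.4 g/mol = 200.8 g
(c) BaCl2 consumed = 0.86026 × (1/1) = 0.86026 mol; remaining = 2.13994 − 0.86026 = 1.27968 mol; mass = 1.27968 mol × 208.23 g/mol = 266.5 g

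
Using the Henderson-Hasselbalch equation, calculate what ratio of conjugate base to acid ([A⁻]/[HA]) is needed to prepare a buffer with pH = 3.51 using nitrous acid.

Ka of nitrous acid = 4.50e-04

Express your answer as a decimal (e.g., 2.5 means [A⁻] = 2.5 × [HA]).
[A⁻]/[HA] = 1.456

pKa = −log(4.50e-04) = 3.3468. pH = pKa + log([A⁻]/[HA]). 3.51 = 3.3468 + log(ratio). log(ratio) = 3.51 − 3.3468 = 0.1632. ratio = 10^(0.1632) = 1.456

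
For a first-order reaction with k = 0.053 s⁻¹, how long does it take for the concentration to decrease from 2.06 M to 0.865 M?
16.37 s

From ln[A] = ln[A]₀ - k·t: t = ln([A]₀/[A])/k = ln(2.06/0.865)/0.053 = ln(2.3815)/0.053 = 0.8677/0.053 = 16.37 s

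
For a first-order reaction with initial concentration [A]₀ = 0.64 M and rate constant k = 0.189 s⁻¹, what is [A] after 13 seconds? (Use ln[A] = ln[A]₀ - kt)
0.0548 M

ln[A] = ln[A]₀ - k·t = ln(0.64) - (0.189)·(13) = -0.4463 - 2.4570 = -2.9033
[A] = e^(-2.9033) = 0.0548 M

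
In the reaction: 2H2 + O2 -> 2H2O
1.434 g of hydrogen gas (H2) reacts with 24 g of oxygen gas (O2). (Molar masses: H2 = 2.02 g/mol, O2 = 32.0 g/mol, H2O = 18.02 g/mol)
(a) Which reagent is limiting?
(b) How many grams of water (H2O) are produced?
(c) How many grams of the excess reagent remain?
(a) H2, (b) 12.79 g, (c) 12.64 g

Moles of H2 = 1.434 g ÷ 2.02 g/mol = 0.709901 mol
Moles of O2 = 24 g ÷ 32.0 g/mol = 0.75 mol
Moles ÷ coefficient: H2: 0.709901/2 = 0.355, O2: 0.75/1 = 0.75
(a) H2 has the smaller value, so H2 is the limiting reagent.
(b) Moles of H2O = 0.709901 mol H2 × (2/2) = 0.709901 mol; mass = 0.709901 mol × 18.02 g/mol = 12.79 g
(c) O2 consumed = 0.709901 × (1/2) = 0.35495 mol; remaining = 0.75 − 0.35495 = 0.39505 mol; mass = 0.39505 mol × 32.0 g/mol = 12.64 g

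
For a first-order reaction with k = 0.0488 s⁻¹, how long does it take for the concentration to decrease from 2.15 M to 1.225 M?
11.53 s

From ln[A] = ln[A]₀ - k·t: t = ln([A]₀/[A])/k = ln(2.15/1.225)/0.0488 = ln(1.7551)/0.0488 = 0.5625/0.0488 = 11.53 s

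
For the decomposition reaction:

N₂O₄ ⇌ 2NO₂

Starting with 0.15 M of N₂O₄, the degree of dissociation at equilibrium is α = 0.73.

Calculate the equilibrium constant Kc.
K_c = 1.1842

x = α·[A]₀ = 0.73 × 0.15 = 0.1095 M dissociated.
At eq: [N₂O₄] = 0.15 − 0.1095 = 0.0405 M; [NO₂] = 2x = 0.219 M.
Kc = [NO₂]²/[N₂O₄] = (0.219)²/0.0405 = 1.184.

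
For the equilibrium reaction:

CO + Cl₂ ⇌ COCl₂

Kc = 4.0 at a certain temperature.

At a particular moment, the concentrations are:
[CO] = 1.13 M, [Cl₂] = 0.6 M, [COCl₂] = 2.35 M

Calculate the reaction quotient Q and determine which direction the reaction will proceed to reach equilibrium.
Q = 3.466, Q < K, reaction proceeds forward (toward products)

Q = ([COCl₂]) / ([CO] × [Cl₂])
  = ((2.35)) / ((1.13)·(0.6)) = 2.35/0.678 = 3.466
Since Q = 3.466 < Kc = 4.0, the reaction proceeds forward (toward products) to reach equilibrium.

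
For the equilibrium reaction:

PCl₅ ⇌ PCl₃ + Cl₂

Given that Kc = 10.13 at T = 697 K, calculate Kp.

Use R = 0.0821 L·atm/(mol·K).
K_p = 579.6761

Δn = (moles gaseous products) − (moles gaseous reactants) = 1
T = 697 K; RT = 0.0821 × 697 = 57.2237
Kp = Kc·(RT)^Δn = 10.13 × (57.2237)^1 = 10.13 × 57.2237 = 579.6761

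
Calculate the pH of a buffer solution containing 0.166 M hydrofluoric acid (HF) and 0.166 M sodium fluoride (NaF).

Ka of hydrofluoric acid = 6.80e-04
pH = 3.17

pKa = -log(6.80e-04) = 3.17. pH = pKa + log([A⁻]/[HA]) = 3.17 + log(0.166/0.166)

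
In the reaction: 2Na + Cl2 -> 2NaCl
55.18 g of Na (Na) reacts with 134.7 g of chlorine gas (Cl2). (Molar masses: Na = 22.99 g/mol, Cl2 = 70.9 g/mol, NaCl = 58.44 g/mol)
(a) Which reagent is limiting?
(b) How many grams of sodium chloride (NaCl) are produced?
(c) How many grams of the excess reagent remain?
(a) Na, (b) 140.3 g, (c) 49.61 g

Moles of Na = 55.18 g ÷ 22.99 g/mol = 2.40017 mol
Moles of Cl2 = 134.7 g ÷ 70.9 g/mol = 1.89986 mol
Moles ÷ coefficient: Na: 2.40017/2 = 1.2, Cl2: 1.89986/1 = 1.9
(a) Na has the smaller value, so Na is the limiting reagent.
(b) Moles of NaCl = 2.40017 mol Na × (2/2) = 2.40017 mol; mass = 2.40017 mol × 58.44 g/mol = 140.3 g
(c) Cl2 consumed = 2.40017 × (1/2) = 1.20009 mol; remaining = 1.89986 − 1.20009 = 0.699772 mol; mass = 0.699772 mol × 70.9 g/mol = 49.61 g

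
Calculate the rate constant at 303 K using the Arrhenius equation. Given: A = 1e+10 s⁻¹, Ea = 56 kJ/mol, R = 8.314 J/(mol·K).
2.22e+00 s⁻¹

k = A·exp(-Ea/(R·T)) = 1e+10·exp(-56000/(8.314·303)) = 1e+10·exp(-22.2298) = 1e+10·2.2168e-10 = 2.22e+00 s⁻¹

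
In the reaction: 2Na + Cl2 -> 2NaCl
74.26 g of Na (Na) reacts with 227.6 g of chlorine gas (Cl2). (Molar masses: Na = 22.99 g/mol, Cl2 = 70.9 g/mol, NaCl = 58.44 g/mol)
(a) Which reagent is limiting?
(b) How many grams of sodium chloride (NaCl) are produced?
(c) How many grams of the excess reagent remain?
(a) Na, (b) 188.8 g, (c) 113.1 g

Moles of Na = 74.26 g ÷ 22.99 g/mol = 3.2301 mol
Moles of Cl2 = 227.6 g ÷ 70.9 g/mol = 3.21016 mol
Moles ÷ coefficient: Na: 3.2301/2 = 1.615, Cl2: 3.21016/1 = 3.21
(a) Na has the smaller value, so Na is the limiting reagent.
(b) Moles of NaCl = 3.2301 mol Na × (2/2) = 3.2301 mol; mass = 3.2301 mol × 58.44 g/mol = 188.8 g
(c) Cl2 consumed = 3.2301 × (1/2) = 1.61505 mol; remaining = 3.21016 − 1.61505 = 1.59511 mol; mass = 1.59511 mol × 70.9 g/mol = 113.1 g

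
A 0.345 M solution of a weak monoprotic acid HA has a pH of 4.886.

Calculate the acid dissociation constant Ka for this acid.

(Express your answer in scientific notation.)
K_a = 4.90e-10

[H⁺] = 10^(−pH) = 10^(−4.886) = 1.300e-05 M. For HA ⇌ H⁺ + A⁻, Ka = x²/(C − x) = (1.300e-05)²/(0.345 − 1.300e-05) = 4.90e-10.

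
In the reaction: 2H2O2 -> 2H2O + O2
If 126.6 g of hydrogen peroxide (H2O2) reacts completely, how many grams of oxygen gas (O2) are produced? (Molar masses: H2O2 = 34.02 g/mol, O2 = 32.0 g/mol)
Moles of H2O2 = 126.6 g ÷ 34.02 g/mol = 3.72134 mol
Mole ratio: 1 mol O2 / 2 mol H2O2
Moles of O2 = 3.72134 × (1/2) = 1.86067 mol
Mass of O2 = 1.86067 mol × 32.0 g/mol = 59.54 g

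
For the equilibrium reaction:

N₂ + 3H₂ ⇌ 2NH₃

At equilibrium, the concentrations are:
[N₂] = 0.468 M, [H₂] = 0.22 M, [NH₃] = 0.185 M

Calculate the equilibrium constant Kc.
K_c = 6.8680

Kc = ([NH₃]^2) / ([N₂] × [H₂]^3)
   = ((0.185)^2) / ((0.468)·(0.22)^3)
   = 0.034225 / 0.0049833 = 6.8680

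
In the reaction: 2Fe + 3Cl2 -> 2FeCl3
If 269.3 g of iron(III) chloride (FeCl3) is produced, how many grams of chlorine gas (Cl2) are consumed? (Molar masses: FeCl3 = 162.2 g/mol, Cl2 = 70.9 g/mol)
Moles of FeCl3 = 269.3 g ÷ 162.2 g/mol = 1.6603 mol
Mole ratio: 3 mol Cl2 / 2 mol FeCl3
Moles of Cl2 = 1.6603 × (3/2) = 2.49044 mol
Mass of Cl2 = 2.49044 mol × 70.9 g/mol = 176.6 g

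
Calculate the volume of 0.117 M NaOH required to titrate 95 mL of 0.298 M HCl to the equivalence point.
V_{base} = 242.0 mL

At equivalence: moles acid = moles base.
moles HCl = 0.298 M × 0.095 L = 0.02831 mol
V_NaOH = 0.02831 mol ÷ 0.117 M = 0.242 L = 242.0 mL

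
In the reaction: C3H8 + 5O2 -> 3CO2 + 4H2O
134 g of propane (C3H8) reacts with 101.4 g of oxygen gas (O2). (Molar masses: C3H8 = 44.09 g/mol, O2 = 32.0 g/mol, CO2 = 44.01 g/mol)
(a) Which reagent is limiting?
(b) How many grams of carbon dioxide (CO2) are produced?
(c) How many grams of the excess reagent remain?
(a) O2, (b) 83.67 g, (c) 106.1 g

Moles of C3H8 = 134 g ÷ 44.09 g/mol = 3.03924 mol
Moles of O2 = 101.4 g ÷ 32.0 g/mol = 3.16875 mol
Moles ÷ coefficient: C3H8: 3.03924/1 = 3.039, O2: 3.16875/5 = 0.6338
(a) O2 has the smaller value, so O2 is the limiting reagent.
(b) Moles of CO2 = 3.16875 mol O2 × (3/5) = 1.90125 mol; mass = 1.90125 mol × 44.01 g/mol = 83.67 g
(c) C3H8 consumed = 3.16875 × (1/5) = 0.63375 mol; remaining = 3.03924 − 0.63375 = 2.40549 mol; mass = 2.40549 mol × 44.09 g/mol = 106.1 g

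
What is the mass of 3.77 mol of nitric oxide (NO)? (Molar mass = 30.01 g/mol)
Mass = 3.77 mol × 30.01 g/mol = 113.1 g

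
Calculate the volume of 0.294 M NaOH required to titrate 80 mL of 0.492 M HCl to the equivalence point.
V_{base} = 133.9 mL

At equivalence: moles acid = moles base.
moles HCl = 0.492 M × 0.08 L = 0.03936 mol
V_NaOH = 0.03936 mol ÷ 0.294 M = 0.1339 L = 133.9 mL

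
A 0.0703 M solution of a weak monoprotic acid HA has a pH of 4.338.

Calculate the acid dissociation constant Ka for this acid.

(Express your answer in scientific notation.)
K_a = 3.00e-08

[H⁺] = 10^(−pH) = 10^(−4.338) = 4.592e-05 M. For HA ⇌ H⁺ + A⁻, Ka = x²/(C − x) = (4.592e-05)²/(0.0703 − 4.592e-05) = 3.00e-08.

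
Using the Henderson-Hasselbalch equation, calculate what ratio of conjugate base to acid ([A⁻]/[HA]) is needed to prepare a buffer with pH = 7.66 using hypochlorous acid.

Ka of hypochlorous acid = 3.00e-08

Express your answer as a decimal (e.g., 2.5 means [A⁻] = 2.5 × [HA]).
[A⁻]/[HA] = 1.371

pKa = −log(3.00e-08) = 7.5229. pH = pKa + log([A⁻]/[HA]). 7.66 = 7.5229 + log(ratio). log(ratio) = 7.66 − 7.5229 = 0.1371. ratio = 10^(0.1371) = 1.371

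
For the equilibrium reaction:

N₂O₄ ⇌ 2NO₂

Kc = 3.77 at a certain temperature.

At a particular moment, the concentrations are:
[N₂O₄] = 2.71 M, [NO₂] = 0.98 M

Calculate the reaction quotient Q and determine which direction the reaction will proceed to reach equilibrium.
Q = 0.354, Q < K, reaction proceeds forward (toward products)

Q = ([NO₂]^2) / ([N₂O₄])
  = ((0.98)^2) / ((2.71)) = 0.9604/2.71 = 0.3544
Since Q = 0.3544 < Kc = 3.77, the reaction proceeds forward (toward products) to reach equilibrium.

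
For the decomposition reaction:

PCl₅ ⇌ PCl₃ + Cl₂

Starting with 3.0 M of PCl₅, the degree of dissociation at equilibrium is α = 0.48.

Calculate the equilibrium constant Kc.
K_c = 1.3292

x = α·[A]₀ = 0.48 × 3.0 = 1.44 M dissociated.
At eq: [PCl₅] = 3.0 − 1.44 = 1.56 M; [PCl₃] = [Cl₂] = x = 1.44 M.
Kc = [PCl₃][Cl₂]/[PCl₅] = (1.44)²/1.56 = 1.329.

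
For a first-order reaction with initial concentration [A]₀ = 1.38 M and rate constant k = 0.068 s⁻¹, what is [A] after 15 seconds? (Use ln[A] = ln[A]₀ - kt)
0.4976 M

ln[A] = ln[A]₀ - k·t = ln(1.38) - (0.068)·(15) = 0.3221 - 1.0200 = -0.6979
[A] = e^(-0.6979) = 0.4976 M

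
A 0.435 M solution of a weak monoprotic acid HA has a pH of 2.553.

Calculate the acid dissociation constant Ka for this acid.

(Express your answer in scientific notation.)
K_a = 1.81e-05

[H⁺] = 10^(−pH) = 10^(−2.553) = 2.799e-03 M. For HA ⇌ H⁺ + A⁻, Ka = x²/(C − x) = (2.799e-03)²/(0.435 − 2.799e-03) = 1.81e-05.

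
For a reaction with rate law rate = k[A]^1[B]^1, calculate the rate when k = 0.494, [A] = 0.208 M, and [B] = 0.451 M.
0.04634 M/s

rate = k·[A]^1·[B]^1 = 0.494·(0.208)^1·(0.451)^1 = 0.494·0.208·0.451 = 0.04634 M/s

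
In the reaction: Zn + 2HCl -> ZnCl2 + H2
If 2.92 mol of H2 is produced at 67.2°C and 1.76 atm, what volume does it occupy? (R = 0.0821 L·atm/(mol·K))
T = 67.2°C + 273.15 = 340.35 K
V = nRT/P = (2.92 × 0.0821 × 340.35) / 1.76
V = 46.36 L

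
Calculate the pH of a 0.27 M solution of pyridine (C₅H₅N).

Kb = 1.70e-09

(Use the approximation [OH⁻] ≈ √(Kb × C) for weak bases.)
pH = 9.33

[OH⁻] = √(Kb × C) = √(1.70e-09 × 0.27) = 2.1424e-05. pOH = 4.67, pH = 14 - pOH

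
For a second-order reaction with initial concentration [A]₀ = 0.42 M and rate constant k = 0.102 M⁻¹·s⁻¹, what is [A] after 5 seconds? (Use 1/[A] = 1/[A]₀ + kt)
0.3459 M

1/[A] = 1/[A]₀ + k·t = 1/0.42 + (0.102)·(5) = 2.3810 + 0.5100 = 2.8910
[A] = 1/2.8910 = 0.3459 M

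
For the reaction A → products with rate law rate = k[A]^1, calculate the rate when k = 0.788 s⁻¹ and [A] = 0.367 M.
0.2892 M/s

rate = k·[A]^1 = 0.788·(0.367)^1 = 0.788·0.367 = 0.2892 M/s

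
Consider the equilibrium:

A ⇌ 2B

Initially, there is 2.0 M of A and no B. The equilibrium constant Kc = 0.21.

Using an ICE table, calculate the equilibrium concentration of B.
[B] = 0.598 M

ICE: [A] = 2.0 − x, [B] = 2x.
Kc = (2x)²/(2.0 − x) = 0.21 ⇒ 4x² + 0.21x − 0.42 = 0.
x = (−0.21 + √(0.21² + 4·4·0.42))/(2·4) = (−0.21 + √6.7641)/8 = 0.29885.
[B] = 2x = 0.598 M.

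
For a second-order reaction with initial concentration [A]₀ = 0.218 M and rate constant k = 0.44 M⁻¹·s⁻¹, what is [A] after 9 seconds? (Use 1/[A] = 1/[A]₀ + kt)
0.1170 M

1/[A] = 1/[A]₀ + k·t = 1/0.218 + (0.44)·(9) = 4.5872 + 3.9600 = 8.5472
[A] = 1/8.5472 = 0.1170 M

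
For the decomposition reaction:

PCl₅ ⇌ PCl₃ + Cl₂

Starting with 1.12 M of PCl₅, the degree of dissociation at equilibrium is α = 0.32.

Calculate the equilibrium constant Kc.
K_c = 0.1687

x = α·[A]₀ = 0.32 × 1.12 = 0.3584 M dissociated.
At eq: [PCl₅] = 1.12 − 0.3584 = 0.7616 M; [PCl₃] = [Cl₂] = x = 0.3584 M.
Kc = [PCl₃][Cl₂]/[PCl₅] = (0.3584)²/0.7616 = 0.1687.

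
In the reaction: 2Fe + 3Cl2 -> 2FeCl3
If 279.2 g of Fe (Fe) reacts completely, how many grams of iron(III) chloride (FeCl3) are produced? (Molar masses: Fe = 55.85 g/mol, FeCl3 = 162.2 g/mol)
Moles of Fe = 279.2 g ÷ 55.85 g/mol = 4.9991 mol
Mole ratio: 2 mol FeCl3 / 2 mol Fe
Moles of FeCl3 = 4.9991 × (2/2) = 4.9991 mol
Mass of FeCl3 = 4.9991 mol × 162.2 g/mol = 810.9 g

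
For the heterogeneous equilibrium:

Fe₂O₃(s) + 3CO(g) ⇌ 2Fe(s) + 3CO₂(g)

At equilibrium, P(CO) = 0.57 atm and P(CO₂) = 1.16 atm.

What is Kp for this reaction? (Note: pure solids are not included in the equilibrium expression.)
K_p = 8.428

Solids (Fe₂O₃, Fe) are excluded.
Kp = P(CO₂)³/P(CO)³ = (1.16)³/(0.57)³ = 1.561/0.1852 = 8.428.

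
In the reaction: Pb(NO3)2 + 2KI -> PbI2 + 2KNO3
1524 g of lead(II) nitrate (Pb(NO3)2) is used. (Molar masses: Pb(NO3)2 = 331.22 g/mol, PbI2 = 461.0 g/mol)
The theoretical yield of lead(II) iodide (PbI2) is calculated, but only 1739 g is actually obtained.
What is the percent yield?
Moles of Pb(NO3)2 = 1524 g ÷ 331.22 g/mol = 4.60117 mol
Mole ratio: 1 mol PbI2 / 1 mol Pb(NO3)2
Moles of PbI2 = 4.60117 × (1/1) = 4.60117 mol
Theoretical yield = 4.60117 mol × 461.0 g/mol = 2121.1 g
Actual yield = 1739 g
Percent yield = (1739 / 2121.1) × 100% = 82.0%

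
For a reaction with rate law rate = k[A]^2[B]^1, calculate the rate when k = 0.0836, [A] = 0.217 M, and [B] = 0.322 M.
0.001268 M/s

rate = k·[A]^2·[B]^1 = 0.0836·(0.217)^2·(0.322)^1 = 0.0836·0.047089·0.322 = 0.001268 M/s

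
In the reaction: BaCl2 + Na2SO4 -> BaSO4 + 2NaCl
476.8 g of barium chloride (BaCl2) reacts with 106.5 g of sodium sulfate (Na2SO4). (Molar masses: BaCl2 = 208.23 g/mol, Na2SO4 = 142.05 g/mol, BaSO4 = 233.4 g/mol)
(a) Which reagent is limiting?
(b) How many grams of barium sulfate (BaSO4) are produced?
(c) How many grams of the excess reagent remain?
(a) Na2SO4, (b) 175 g, (c) 320.7 g

Moles of BaCl2 = 476.8 g ÷ 208.23 g/mol = 2.28978 mol
Moles of Na2SO4 = 106.5 g ÷ 142.05 g/mol = 0.749736 mol
Moles ÷ coefficient: BaCl2: 2.28978/1 = 2.29, Na2SO4: 0.749736/1 = 0.7497
(a) Na2SO4 has the smaller value, so Na2SO4 is the limiting reagent.
(b) Moles of BaSO4 = 0.749736 mol Na2SO4 × (1/1) = 0.749736 mol; mass = 0.749736 mol × 233.4 g/mol = 175 g
(c) BaCl2 consumed = 0.749736 × (1/1) = 0.749736 mol; remaining = 2.28978 − 0.749736 = 1.54004 mol; mass = 1.54004 mol × 208.23 g/mol = 320.7 g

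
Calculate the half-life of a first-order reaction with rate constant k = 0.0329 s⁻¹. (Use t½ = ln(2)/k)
21.07 s

t½ = ln(2)/k = 0.6931/0.0329 = 21.07 s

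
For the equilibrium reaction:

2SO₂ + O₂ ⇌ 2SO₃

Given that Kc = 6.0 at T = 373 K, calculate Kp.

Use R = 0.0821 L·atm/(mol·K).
K_p = 0.1959

Δn = (moles gaseous products) − (moles gaseous reactants) = -1
T = 373 K; RT = 0.0821 × 373 = 30.6233
Kp = Kc·(RT)^Δn = 6.0 × (30.6233)^-1 = 6.0 × 0.0326549 = 0.1959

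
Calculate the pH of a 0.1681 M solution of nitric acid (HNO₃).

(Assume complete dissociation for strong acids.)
pH = 0.77

[H⁺] = 0.1681 M for strong acid. pH = -log[H⁺] = -log(0.1681)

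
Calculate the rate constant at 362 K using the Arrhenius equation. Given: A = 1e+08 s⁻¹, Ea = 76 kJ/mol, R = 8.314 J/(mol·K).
1.08e-03 s⁻¹

k = A·exp(-Ea/(R·T)) = 1e+08·exp(-76000/(8.314·362)) = 1e+08·exp(-25.2520) = 1e+08·1.0795e-11 = 1.08e-03 s⁻¹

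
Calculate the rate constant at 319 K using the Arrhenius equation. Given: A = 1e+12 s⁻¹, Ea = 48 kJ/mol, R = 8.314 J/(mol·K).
1.38e+04 s⁻¹

k = A·exp(-Ea/(R·T)) = 1e+12·exp(-48000/(8.314·319)) = 1e+12·exp(-18.0984) = 1e+12·1.3803e-08 = 1.38e+04 s⁻¹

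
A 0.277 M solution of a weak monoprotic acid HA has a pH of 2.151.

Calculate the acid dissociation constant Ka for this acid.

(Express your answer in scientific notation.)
K_a = 1.85e-04

[H⁺] = 10^(−pH) = 10^(−2.151) = 7.063e-03 M. For HA ⇌ H⁺ + A⁻, Ka = x²/(C − x) = (7.063e-03)²/(0.277 − 7.063e-03) = 1.85e-04.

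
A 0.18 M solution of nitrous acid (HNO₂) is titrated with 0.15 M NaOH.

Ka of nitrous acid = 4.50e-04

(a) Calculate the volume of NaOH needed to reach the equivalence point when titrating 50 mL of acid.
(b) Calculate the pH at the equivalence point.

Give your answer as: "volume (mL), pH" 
V = 60.0 mL, pH = 8.13

(a) At equivalence: moles acid = moles base.
moles acid = 0.18 × 0.05 = 0.009 mol; V_NaOH = 0.009/0.15 = 0.06 L = 60.0 mL.
(b) At equivalence, all acid → conjugate base A⁻ at [A⁻] = 0.009/0.11 = 0.08182 M.
Kb = Kw/Ka = 1.0e-14/4.50e-04 = 2.222e-11; [OH⁻] = √(Kb·[A⁻]) = 1.348e-06; pOH = 5.87; pH = 14 − pOH = 8.13.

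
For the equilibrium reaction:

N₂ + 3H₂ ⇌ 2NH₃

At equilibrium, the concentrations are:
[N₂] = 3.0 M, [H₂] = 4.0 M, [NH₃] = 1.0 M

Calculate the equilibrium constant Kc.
K_c = 5.21e-03

Kc = ([NH₃]^2) / ([N₂] × [H₂]^3)
   = ((1.0)^2) / ((3.0)·(4.0)^3)
   = 1 / 192 = 5.21e-03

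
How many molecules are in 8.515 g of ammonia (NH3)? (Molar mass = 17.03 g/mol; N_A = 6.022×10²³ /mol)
Moles = 8.515 g ÷ 17.03 g/mol = 0.5 mol
Molecules = 0.5 mol × 6.022×10²³ /mol = 3.011e+23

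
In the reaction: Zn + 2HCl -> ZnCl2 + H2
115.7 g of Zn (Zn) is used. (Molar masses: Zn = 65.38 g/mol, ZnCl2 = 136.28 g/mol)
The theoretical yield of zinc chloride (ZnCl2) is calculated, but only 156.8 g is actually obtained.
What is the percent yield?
Moles of Zn = 115.7 g ÷ 65.38 g/mol = 1.76965 mol
Mole ratio: 1 mol ZnCl2 / 1 mol Zn
Moles of ZnCl2 = 1.76965 × (1/1) = 1.76965 mol
Theoretical yield = 1.76965 mol × 136.28 g/mol = 241.17 g
Actual yield = 156.8 g
Percent yield = (156.8 / 241.17) × 100% = 65.0%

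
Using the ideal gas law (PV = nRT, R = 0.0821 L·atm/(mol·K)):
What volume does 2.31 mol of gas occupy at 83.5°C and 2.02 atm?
T = 83.5°C + 273.15 = 356.65 K
V = nRT/P = (2.31 × 0.0821 × 356.65) / 2.02
V = 33.48 L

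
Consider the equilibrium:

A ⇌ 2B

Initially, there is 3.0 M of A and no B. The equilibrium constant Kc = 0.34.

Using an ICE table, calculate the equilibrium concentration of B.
[B] = 0.929 M

ICE: [A] = 3.0 − x, [B] = 2x.
Kc = (2x)²/(3.0 − x) = 0.34 ⇒ 4x² + 0.34x − 1.02 = 0.
x = (−0.34 + √(0.34² + 4·4·1.02))/(2·4) = (−0.34 + √16.436)/8 = 0.46426.
[B] = 2x = 0.929 M.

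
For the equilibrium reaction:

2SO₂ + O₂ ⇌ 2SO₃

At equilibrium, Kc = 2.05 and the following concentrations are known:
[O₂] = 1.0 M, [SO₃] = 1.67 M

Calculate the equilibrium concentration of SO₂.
[SO₂] = 1.1664 M

Kc = ([SO₃]^2) / ([SO₂]^2 × [O₂]) = 2.05
[SO₂]^2 = (product terms)/(Kc · other reactant terms) = 2.7889 / (2.05 · 1) = 1.3604
[SO₂] = (1.3604)^(1/2) = 1.1664 M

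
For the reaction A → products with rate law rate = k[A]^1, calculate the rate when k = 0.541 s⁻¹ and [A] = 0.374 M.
0.2023 M/s

rate = k·[A]^1 = 0.541·(0.374)^1 = 0.541·0.374 = 0.2023 M/s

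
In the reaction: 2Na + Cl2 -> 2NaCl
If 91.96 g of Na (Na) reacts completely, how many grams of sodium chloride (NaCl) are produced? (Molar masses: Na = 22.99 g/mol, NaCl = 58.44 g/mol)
Moles of Na = 91.96 g ÷ 22.99 g/mol = 4 mol
Mole ratio: 2 mol NaCl / 2 mol Na
Moles of NaCl = 4 × (2/2) = 4 mol
Mass of NaCl = 4 mol × 58.44 g/mol = 233.8 g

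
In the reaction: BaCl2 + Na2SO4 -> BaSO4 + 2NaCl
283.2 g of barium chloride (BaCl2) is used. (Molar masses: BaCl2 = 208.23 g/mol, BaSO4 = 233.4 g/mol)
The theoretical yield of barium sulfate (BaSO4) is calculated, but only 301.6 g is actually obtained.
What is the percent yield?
Moles of BaCl2 = 283.2 g ÷ 208.23 g/mol = 1.36003 mol
Mole ratio: 1 mol BaSO4 / 1 mol BaCl2
Moles of BaSO4 = 1.36003 × (1/1) = 1.36003 mol
Theoretical yield = 1.36003 mol × 233.4 g/mol = 317.43 g
Actual yield = 301.6 g
Percent yield = (301.6 / 317.43) × 100% = 95.0%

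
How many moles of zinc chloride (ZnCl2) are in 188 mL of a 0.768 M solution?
Moles = Molarity × Volume (L)
Moles = 0.768 M × 0.188 L = 0.1444 mol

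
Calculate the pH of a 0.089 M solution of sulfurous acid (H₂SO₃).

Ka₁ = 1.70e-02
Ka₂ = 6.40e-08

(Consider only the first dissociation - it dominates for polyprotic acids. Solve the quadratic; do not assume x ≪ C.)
pH = 1.50

x² + Ka₁·x − Ka₁·C = 0 with Ka₁ = 1.70e-02, C = 0.089.
x = (−Ka₁ + √(Ka₁² + 4·Ka₁·C))/2 = 3.1315e-02 M, so pH = 1.50.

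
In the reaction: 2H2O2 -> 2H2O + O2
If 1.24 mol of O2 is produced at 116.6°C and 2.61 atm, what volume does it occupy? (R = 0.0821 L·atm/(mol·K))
T = 116.6°C + 273.15 = 389.75 K
V = nRT/P = (1.24 × 0.0821 × 389.75) / 2.61
V = 15.20 L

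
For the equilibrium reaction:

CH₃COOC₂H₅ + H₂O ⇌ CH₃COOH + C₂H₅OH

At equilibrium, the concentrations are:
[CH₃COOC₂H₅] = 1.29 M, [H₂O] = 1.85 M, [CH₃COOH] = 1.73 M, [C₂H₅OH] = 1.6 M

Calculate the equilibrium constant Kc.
K_c = 1.1599

Kc = ([CH₃COOH] × [C₂H₅OH]) / ([CH₃COOC₂H₅] × [H₂O])
   = ((1.73)·(1.6)) / ((1.29)·(1.85))
   = 2.768 / 2.3865 = 1.1599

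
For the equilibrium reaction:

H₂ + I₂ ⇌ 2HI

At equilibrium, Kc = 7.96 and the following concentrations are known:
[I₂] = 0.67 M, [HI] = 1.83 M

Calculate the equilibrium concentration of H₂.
[H₂] = 0.6279 M

Kc = ([HI]^2) / ([H₂] × [I₂]) = 7.96
[H₂]^1 = (product terms)/(Kc · other reactant terms) = 3.3489 / (7.96 · 0.67) = 0.62793
[H₂] = 0.6279 M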